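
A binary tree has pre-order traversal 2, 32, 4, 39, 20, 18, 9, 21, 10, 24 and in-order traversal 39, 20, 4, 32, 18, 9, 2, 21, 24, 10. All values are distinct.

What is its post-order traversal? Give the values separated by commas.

20, 39, 4, 9, 18, 32, 24, 10, 21, 2

The first element of pre-order is the root; it splits in-order into left and right subtrees.
Root 2: left subtree has 6 nodes {39, 20, 4, 32, 18, 9}, right has 3 {21, 24, 10}.
  Root 32: left subtree has 3 nodes {39, 20, 4}, right has 2 {18, 9}.
    Root 4: left subtree has 2 nodes {39, 20}, right has 0 { }.
      Root 39: left subtree has 0 nodes { }, right has 1 {20}.
    Root 18: left subtree has 0 nodes { }, right has 1 {9}.
  Root 21: left subtree has 0 nodes { }, right has 2 {24, 10}.
    Root 10: left subtree has 1 node {24}, right has 0 { }.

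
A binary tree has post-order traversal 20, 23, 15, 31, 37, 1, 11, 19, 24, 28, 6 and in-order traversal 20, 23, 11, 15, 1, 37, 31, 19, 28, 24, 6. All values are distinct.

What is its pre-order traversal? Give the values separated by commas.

The last element of post-order is the root; it splits in-order into left and right subtrees.
Root 6: left subtree has 10 nodes {20, 23, 11, 15, 1, 37, 31, 19, 28, 24}, right has 0 { }.
  Root 28: left subtree has 8 nodes {20, 23, 11, 15, 1, 37, 31, 19}, right has 1 {24}.
    Root 19: left subtree has 7 nodes {20, 23, 11, 15, 1, 37, 31}, right has 0 { }.
      Root 11: left subtree has 2 nodes {20, 23}, right has 4 {15, 1, 37, 31}.
        Root 23: left subtree has 1 node {20}, right has 0 { }.
        Root 1: left subtree has 1 node {15}, right has 2 {37, 31}.
          Root 37: left subtree has 0 nodes { }, right has 1 {31}.

6, 28, 19, 11, 23, 20, 1, 15, 37, 31, 24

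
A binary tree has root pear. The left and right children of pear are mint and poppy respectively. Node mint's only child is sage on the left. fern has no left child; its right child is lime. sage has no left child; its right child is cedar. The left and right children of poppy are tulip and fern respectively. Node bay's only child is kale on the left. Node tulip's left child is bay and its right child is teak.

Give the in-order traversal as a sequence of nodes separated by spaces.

sage cedar mint pear kale bay tulip teak poppy fern lime

In-order visits the left subtree, then the node, then the right subtree.
At pear: go left to mint.
  At mint: go left to sage.
    At sage: no left child.
    Visit sage.
    At sage: go right to cedar.
      cedar is a leaf — visit cedar.
  Visit mint.
  At mint: no right child.
Visit pear.
At pear: go right to poppy.
  At poppy: go left to tulip.
    At tulip: go left to bay.
      At bay: go left to kale.
        kale is a leaf — visit kale.
      Visit bay.
      At bay: no right child.
    Visit tulip.
    At tulip: go right to teak.
      teak is a leaf — visit teak.
  Visit poppy.
  At poppy: go right to fern.
    At fern: no left child.
    Visit fern.
    At fern: go right to lime.
      lime is a leaf — visit lime.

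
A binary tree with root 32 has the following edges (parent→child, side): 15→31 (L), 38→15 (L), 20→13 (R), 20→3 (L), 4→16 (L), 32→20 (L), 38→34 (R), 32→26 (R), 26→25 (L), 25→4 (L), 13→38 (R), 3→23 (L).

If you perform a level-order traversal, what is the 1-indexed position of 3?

Level-order visits nodes level by level from the root, left to right within each level.
Level 0: 32
Level 1: 20, 26
Level 2: 3, 13, 25
Level 3: 23, 38, 4
Level 4: 15, 34, 16
Level 5: 31
Full level-order sequence: 32, 20, 26, 3, 13, 25, 23, 38, 4, 15, 34, 16, 31.

4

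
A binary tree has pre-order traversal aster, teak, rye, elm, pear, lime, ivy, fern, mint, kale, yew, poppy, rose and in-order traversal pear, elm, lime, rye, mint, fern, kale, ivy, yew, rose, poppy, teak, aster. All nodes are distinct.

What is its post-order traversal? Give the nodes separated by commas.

The first element of pre-order is the root; it splits in-order into left and right subtrees.
Root aster: left subtree has 12 nodes {pear, elm, lime, rye, mint, fern, kale, ivy, yew, rose, poppy, teak}, right has 0 { }.
  Root teak: left subtree has 11 nodes {pear, elm, lime, rye, mint, fern, kale, ivy, yew, rose, poppy}, right has 0 { }.
    Root rye: left subtree has 3 nodes {pear, elm, lime}, right has 7 {mint, fern, kale, ivy, yew, rose, poppy}.
      Root elm: left subtree has 1 node {pear}, right has 1 {lime}.
      Root ivy: left subtree has 3 nodes {mint, fern, kale}, right has 3 {yew, rose, poppy}.
        Root fern: left subtree has 1 node {mint}, right has 1 {kale}.
        Root yew: left subtree has 0 nodes { }, right has 2 {rose, poppy}.
          Root poppy: left subtree has 1 node {rose}, right has 0 { }.

pear, lime, elm, mint, kale, fern, rose, poppy, yew, ivy, rye, teak, aster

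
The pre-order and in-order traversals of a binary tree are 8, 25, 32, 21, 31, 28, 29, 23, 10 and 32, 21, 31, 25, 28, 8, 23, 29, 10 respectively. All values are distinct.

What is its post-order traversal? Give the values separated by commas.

The first element of pre-order is the root; it splits in-order into left and right subtrees.
Root 8: left subtree has 5 nodes {32, 21, 31, 25, 28}, right has 3 {23, 29, 10}.
  Root 25: left subtree has 3 nodes {32, 21, 31}, right has 1 {28}.
    Root 32: left subtree has 0 nodes { }, right has 2 {21, 31}.
      Root 21: left subtree has 0 nodes { }, right has 1 {31}.
  Root 29: left subtree has 1 node {23}, right has 1 {10}.

31, 21, 32, 28, 25, 23, 10, 29, 8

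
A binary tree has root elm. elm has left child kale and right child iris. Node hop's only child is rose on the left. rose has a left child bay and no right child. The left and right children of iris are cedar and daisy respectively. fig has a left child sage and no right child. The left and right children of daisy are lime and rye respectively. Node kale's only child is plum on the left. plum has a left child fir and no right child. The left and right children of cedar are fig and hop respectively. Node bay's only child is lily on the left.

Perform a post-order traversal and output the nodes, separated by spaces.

fir plum kale sage fig lily bay rose hop cedar lime rye daisy iris elm

Post-order visits the left subtree, then the right subtree, then the node.
At elm: go left to kale.
  At kale: go left to plum.
    At plum: go left to fir.
      fir is a leaf — visit fir.
    At plum: no right child.
    Visit plum.
  At kale: no right child.
  Visit kale.
At elm: go right to iris.
  At iris: go left to cedar.
    At cedar: go left to fig.
      At fig: go left to sage.
        sage is a leaf — visit sage.
      At fig: no right child.
      Visit fig.
    At cedar: go right to hop.
      At hop: go left to rose.
        At rose: go left to bay.
          At bay: go left to lily.
            lily is a leaf — visit lily.
          At bay: no right child.
          Visit bay.
        At rose: no right child.
        Visit rose.
      At hop: no right child.
      Visit hop.
    Visit cedar.
  At iris: go right to daisy.
    At daisy: go left to lime.
      lime is a leaf — visit lime.
    At daisy: go right to rye.
      rye is a leaf — visit rye.
    Visit daisy.
  Visit iris.
Visit elm.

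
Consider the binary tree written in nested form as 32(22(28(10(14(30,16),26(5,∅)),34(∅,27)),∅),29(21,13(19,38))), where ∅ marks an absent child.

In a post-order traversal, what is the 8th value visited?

Post-order visits the left subtree, then the right subtree, then the node.
At 32: go left to 22.
  At 22: go left to 28.
    At 28: go left to 10.
      At 10: go left to 14.
        At 14: go left to 30.
          30 is a leaf — visit 30.
        At 14: go right to 16.
          16 is a leaf — visit 16.
        Visit 14.
      At 10: go right to 26.
        At 26: go left to 5.
          5 is a leaf — visit 5.
        At 26: no right child.
        Visit 26.
      Visit 10.
    At 28: go right to 34.
      At 34: no left child.
      At 34: go right to 27.
        27 is a leaf — visit 27.
      Visit 34.
    Visit 28.
  At 22: no right child.
  Visit 22.
At 32: go right to 29.
  At 29: go left to 21.
    21 is a leaf — visit 21.
  At 29: go right to 13.
    At 13: go left to 19.
      19 is a leaf — visit 19.
    At 13: go right to 38.
      38 is a leaf — visit 38.
    Visit 13.
  Visit 29.
Visit 32.
Full post-order sequence: 30, 16, 14, 5, 26, 10, 27, 34, 28, 22, 21, 19, 38, 13, 29, 32.

34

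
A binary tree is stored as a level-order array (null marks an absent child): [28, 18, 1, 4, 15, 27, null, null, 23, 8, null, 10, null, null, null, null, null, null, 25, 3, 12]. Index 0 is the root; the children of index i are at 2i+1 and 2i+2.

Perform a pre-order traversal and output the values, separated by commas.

28, 18, 4, 23, 25, 15, 8, 3, 12, 1, 27, 10

Pre-order visits the node, then its left subtree, then its right subtree.
Visit 28.
At 28: go left to 18.
  Visit 18.
  At 18: go left to 4.
    Visit 4.
    At 4: no left child.
    At 4: go right to 23.
      Visit 23.
      At 23: no left child.
      At 23: go right to 25.
        25 is a leaf — visit 25.
  At 18: go right to 15.
    Visit 15.
    At 15: go left to 8.
      Visit 8.
      At 8: go left to 3.
        3 is a leaf — visit 3.
      At 8: go right to 12.
        12 is a leaf — visit 12.
    At 15: no right child.
At 28: go right to 1.
  Visit 1.
  At 1: go left to 27.
    Visit 27.
    At 27: go left to 10.
      10 is a leaf — visit 10.
    At 27: no right child.
  At 1: no right child.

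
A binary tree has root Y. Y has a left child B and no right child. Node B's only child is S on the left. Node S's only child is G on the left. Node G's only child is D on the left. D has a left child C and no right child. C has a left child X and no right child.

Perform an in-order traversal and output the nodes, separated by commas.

X, C, D, G, S, B, Y

In-order visits the left subtree, then the node, then the right subtree.
At Y: go left to B.
  At B: go left to S.
    At S: go left to G.
      At G: go left to D.
        At D: go left to C.
          At C: go left to X.
            X is a leaf — visit X.
          Visit C.
          At C: no right child.
        Visit D.
        At D: no right child.
      Visit G.
      At G: no right child.
    Visit S.
    At S: no right child.
  Visit B.
  At B: no right child.
Visit Y.
At Y: no right child.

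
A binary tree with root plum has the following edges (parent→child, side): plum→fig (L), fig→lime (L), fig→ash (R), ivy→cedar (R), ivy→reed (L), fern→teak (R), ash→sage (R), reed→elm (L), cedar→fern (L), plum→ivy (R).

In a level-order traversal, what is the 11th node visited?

teak

Level-order visits nodes level by level from the root, left to right within each level.
Level 0: plum
Level 1: fig, ivy
Level 2: lime, ash, reed, cedar
Level 3: sage, elm, fern
Level 4: teak
Full level-order sequence: plum, fig, ivy, lime, ash, reed, cedar, sage, elm, fern, teak.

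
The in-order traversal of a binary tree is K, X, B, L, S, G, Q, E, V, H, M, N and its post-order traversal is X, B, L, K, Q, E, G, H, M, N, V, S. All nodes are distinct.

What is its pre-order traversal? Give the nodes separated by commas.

S, K, L, B, X, V, G, E, Q, N, M, H

The last element of post-order is the root; it splits in-order into left and right subtrees.
Root S: left subtree has 4 nodes {K, X, B, L}, right has 7 {G, Q, E, V, H, M, N}.
  Root K: left subtree has 0 nodes { }, right has 3 {X, B, L}.
    Root L: left subtree has 2 nodes {X, B}, right has 0 { }.
      Root B: left subtree has 1 node {X}, right has 0 { }.
  Root V: left subtree has 3 nodes {G, Q, E}, right has 3 {H, M, N}.
    Root G: left subtree has 0 nodes { }, right has 2 {Q, E}.
      Root E: left subtree has 1 node {Q}, right has 0 { }.
    Root N: left subtree has 2 nodes {H, M}, right has 0 { }.
      Root M: left subtree has 1 node {H}, right has 0 { }.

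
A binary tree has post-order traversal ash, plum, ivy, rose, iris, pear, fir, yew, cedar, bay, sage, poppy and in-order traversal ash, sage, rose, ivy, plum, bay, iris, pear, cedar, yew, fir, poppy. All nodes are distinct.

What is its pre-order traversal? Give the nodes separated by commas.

The last element of post-order is the root; it splits in-order into left and right subtrees.
Root poppy: left subtree has 11 nodes {ash, sage, rose, ivy, plum, bay, iris, pear, cedar, yew, fir}, right has 0 { }.
  Root sage: left subtree has 1 node {ash}, right has 9 {rose, ivy, plum, bay, iris, pear, cedar, yew, fir}.
    Root bay: left subtree has 3 nodes {rose, ivy, plum}, right has 5 {iris, pear, cedar, yew, fir}.
      Root rose: left subtree has 0 nodes { }, right has 2 {ivy, plum}.
        Root ivy: left subtree has 0 nodes { }, right has 1 {plum}.
      Root cedar: left subtree has 2 nodes {iris, pear}, right has 2 {yew, fir}.
        Root pear: left subtree has 1 node {iris}, right has 0 { }.
        Root yew: left subtree has 0 nodes { }, right has 1 {fir}.

poppy, sage, ash, bay, rose, ivy, plum, cedar, pear, iris, yew, fir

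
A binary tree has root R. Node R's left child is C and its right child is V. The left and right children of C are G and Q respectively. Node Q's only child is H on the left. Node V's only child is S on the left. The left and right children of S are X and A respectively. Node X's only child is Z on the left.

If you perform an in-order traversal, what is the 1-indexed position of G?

1

In-order visits the left subtree, then the node, then the right subtree.
At R: go left to C.
  At C: go left to G.
    G is a leaf — visit G.
  Visit C.
  At C: go right to Q.
    At Q: go left to H.
      H is a leaf — visit H.
    Visit Q.
    At Q: no right child.
Visit R.
At R: go right to V.
  At V: go left to S.
    At S: go left to X.
      At X: go left to Z.
        Z is a leaf — visit Z.
      Visit X.
      At X: no right child.
    Visit S.
    At S: go right to A.
      A is a leaf — visit A.
  Visit V.
  At V: no right child.
Full in-order sequence: G, C, H, Q, R, Z, X, S, A, V.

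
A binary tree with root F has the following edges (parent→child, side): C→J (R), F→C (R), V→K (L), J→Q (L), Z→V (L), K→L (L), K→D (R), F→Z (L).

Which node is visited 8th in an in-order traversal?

Q

In-order visits the left subtree, then the node, then the right subtree.
At F: go left to Z.
  At Z: go left to V.
    At V: go left to K.
      At K: go left to L.
        L is a leaf — visit L.
      Visit K.
      At K: go right to D.
        D is a leaf — visit D.
    Visit V.
    At V: no right child.
  Visit Z.
  At Z: no right child.
Visit F.
At F: go right to C.
  At C: no left child.
  Visit C.
  At C: go right to J.
    At J: go left to Q.
      Q is a leaf — visit Q.
    Visit J.
    At J: no right child.
Full in-order sequence: L, K, D, V, Z, F, C, Q, J.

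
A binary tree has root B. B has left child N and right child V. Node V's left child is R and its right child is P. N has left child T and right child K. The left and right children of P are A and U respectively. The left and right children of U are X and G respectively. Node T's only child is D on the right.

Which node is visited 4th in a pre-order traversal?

Pre-order visits the node, then its left subtree, then its right subtree.
Visit B.
At B: go left to N.
  Visit N.
  At N: go left to T.
    Visit T.
    At T: no left child.
    At T: go right to D.
      D is a leaf — visit D.
  At N: go right to K.
    K is a leaf — visit K.
At B: go right to V.
  Visit V.
  At V: go left to R.
    R is a leaf — visit R.
  At V: go right to P.
    Visit P.
    At P: go left to A.
      A is a leaf — visit A.
    At P: go right to U.
      Visit U.
      At U: go left to X.
        X is a leaf — visit X.
      At U: go right to G.
        G is a leaf — visit G.
Full pre-order sequence: B, N, T, D, K, V, R, P, A, U, X, G.

D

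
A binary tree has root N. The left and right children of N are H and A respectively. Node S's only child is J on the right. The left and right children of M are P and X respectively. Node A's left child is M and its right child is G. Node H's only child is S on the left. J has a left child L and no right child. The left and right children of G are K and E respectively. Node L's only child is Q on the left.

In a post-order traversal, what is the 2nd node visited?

L

Post-order visits the left subtree, then the right subtree, then the node.
At N: go left to H.
  At H: go left to S.
    At S: no left child.
    At S: go right to J.
      At J: go left to L.
        At L: go left to Q.
          Q is a leaf — visit Q.
        At L: no right child.
        Visit L.
      At J: no right child.
      Visit J.
    Visit S.
  At H: no right child.
  Visit H.
At N: go right to A.
  At A: go left to M.
    At M: go left to P.
      P is a leaf — visit P.
    At M: go right to X.
      X is a leaf — visit X.
    Visit M.
  At A: go right to G.
    At G: go left to K.
      K is a leaf — visit K.
    At G: go right to E.
      E is a leaf — visit E.
    Visit G.
  Visit A.
Visit N.
Full post-order sequence: Q, L, J, S, H, P, X, M, K, E, G, A, N.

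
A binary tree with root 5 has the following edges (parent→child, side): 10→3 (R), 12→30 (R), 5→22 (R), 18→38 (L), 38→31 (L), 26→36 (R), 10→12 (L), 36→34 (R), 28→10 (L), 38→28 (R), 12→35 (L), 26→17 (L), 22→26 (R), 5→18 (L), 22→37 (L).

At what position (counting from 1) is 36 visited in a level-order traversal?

10

Level-order visits nodes level by level from the root, left to right within each level.
Level 0: 5
Level 1: 18, 22
Level 2: 38, 37, 26
Level 3: 31, 28, 17, 36
Level 4: 10, 34
Level 5: 12, 3
Level 6: 35, 30
Full level-order sequence: 5, 18, 22, 38, 37, 26, 31, 28, 17, 36, 10, 34, 12, 3, 35, 30.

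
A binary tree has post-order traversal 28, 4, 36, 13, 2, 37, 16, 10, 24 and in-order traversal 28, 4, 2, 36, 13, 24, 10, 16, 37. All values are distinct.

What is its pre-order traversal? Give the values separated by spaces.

24 2 4 28 13 36 10 16 37

The last element of post-order is the root; it splits in-order into left and right subtrees.
Root 24: left subtree has 5 nodes {28, 4, 2, 36, 13}, right has 3 {10, 16, 37}.
  Root 2: left subtree has 2 nodes {28, 4}, right has 2 {36, 13}.
    Root 4: left subtree has 1 node {28}, right has 0 { }.
    Root 13: left subtree has 1 node {36}, right has 0 { }.
  Root 10: left subtree has 0 nodes { }, right has 2 {16, 37}.
    Root 16: left subtree has 0 nodes { }, right has 1 {37}.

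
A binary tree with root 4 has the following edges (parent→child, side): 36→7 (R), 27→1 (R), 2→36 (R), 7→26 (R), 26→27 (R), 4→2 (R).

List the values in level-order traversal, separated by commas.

4, 2, 36, 7, 26, 27, 1

Level-order visits nodes level by level from the root, left to right within each level.
Level 0: 4
Level 1: 2
Level 2: 36
Level 3: 7
Level 4: 26
Level 5: 27
Level 6: 1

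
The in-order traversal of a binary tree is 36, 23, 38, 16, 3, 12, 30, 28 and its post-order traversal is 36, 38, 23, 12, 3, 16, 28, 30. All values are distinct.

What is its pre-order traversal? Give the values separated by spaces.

30 16 23 36 38 3 12 28

The last element of post-order is the root; it splits in-order into left and right subtrees.
Root 30: left subtree has 6 nodes {36, 23, 38, 16, 3, 12}, right has 1 {28}.
  Root 16: left subtree has 3 nodes {36, 23, 38}, right has 2 {3, 12}.
    Root 23: left subtree has 1 node {36}, right has 1 {38}.
    Root 3: left subtree has 0 nodes { }, right has 1 {12}.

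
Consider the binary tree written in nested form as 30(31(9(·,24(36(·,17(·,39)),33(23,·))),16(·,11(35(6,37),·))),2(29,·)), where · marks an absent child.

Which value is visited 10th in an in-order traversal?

6

In-order visits the left subtree, then the node, then the right subtree.
At 30: go left to 31.
  At 31: go left to 9.
    At 9: no left child.
    Visit 9.
    At 9: go right to 24.
      At 24: go left to 36.
        At 36: no left child.
        Visit 36.
        At 36: go right to 17.
          At 17: no left child.
          Visit 17.
          At 17: go right to 39.
            39 is a leaf — visit 39.
      Visit 24.
      At 24: go right to 33.
        At 33: go left to 23.
          23 is a leaf — visit 23.
        Visit 33.
        At 33: no right child.
  Visit 31.
  At 31: go right to 16.
    At 16: no left child.
    Visit 16.
    At 16: go right to 11.
      At 11: go left to 35.
        At 35: go left to 6.
          6 is a leaf — visit 6.
        Visit 35.
        At 35: go right to 37.
          37 is a leaf — visit 37.
      Visit 11.
      At 11: no right child.
Visit 30.
At 30: go right to 2.
  At 2: go left to 29.
    29 is a leaf — visit 29.
  Visit 2.
  At 2: no right child.
Full in-order sequence: 9, 36, 17, 39, 24, 23, 33, 31, 16, 6, 35, 37, 11, 30, 29, 2.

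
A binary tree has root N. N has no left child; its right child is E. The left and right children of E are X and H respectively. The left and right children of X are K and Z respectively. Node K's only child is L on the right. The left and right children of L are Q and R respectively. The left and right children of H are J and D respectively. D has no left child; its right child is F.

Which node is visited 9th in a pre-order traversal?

Pre-order visits the node, then its left subtree, then its right subtree.
Visit N.
At N: no left child.
At N: go right to E.
  Visit E.
  At E: go left to X.
    Visit X.
    At X: go left to K.
      Visit K.
      At K: no left child.
      At K: go right to L.
        Visit L.
        At L: go left to Q.
          Q is a leaf — visit Q.
        At L: go right to R.
          R is a leaf — visit R.
    At X: go right to Z.
      Z is a leaf — visit Z.
  At E: go right to H.
    Visit H.
    At H: go left to J.
      J is a leaf — visit J.
    At H: go right to D.
      Visit D.
      At D: no left child.
      At D: go right to F.
        F is a leaf — visit F.
Full pre-order sequence: N, E, X, K, L, Q, R, Z, H, J, D, F.

H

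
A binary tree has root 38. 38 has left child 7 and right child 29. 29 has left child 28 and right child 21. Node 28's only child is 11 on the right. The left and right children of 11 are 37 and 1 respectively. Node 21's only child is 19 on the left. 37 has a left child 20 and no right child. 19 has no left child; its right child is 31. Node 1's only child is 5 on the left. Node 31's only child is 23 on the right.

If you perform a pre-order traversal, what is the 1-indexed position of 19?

11

Pre-order visits the node, then its left subtree, then its right subtree.
Visit 38.
At 38: go left to 7.
  7 is a leaf — visit 7.
At 38: go right to 29.
  Visit 29.
  At 29: go left to 28.
    Visit 28.
    At 28: no left child.
    At 28: go right to 11.
      Visit 11.
      At 11: go left to 37.
        Visit 37.
        At 37: go left to 20.
          20 is a leaf — visit 20.
        At 37: no right child.
      At 11: go right to 1.
        Visit 1.
        At 1: go left to 5.
          5 is a leaf — visit 5.
        At 1: no right child.
  At 29: go right to 21.
    Visit 21.
    At 21: go left to 19.
      Visit 19.
      At 19: no left child.
      At 19: go right to 31.
        Visit 31.
        At 31: no left child.
        At 31: go right to 23.
          23 is a leaf — visit 23.
    At 21: no right child.
Full pre-order sequence: 38, 7, 29, 28, 11, 37, 20, 1, 5, 21, 19, 31, 23.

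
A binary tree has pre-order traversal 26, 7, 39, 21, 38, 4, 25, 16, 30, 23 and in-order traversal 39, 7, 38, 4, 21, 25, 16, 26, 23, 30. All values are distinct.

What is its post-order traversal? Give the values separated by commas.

39, 4, 38, 16, 25, 21, 7, 23, 30, 26

The first element of pre-order is the root; it splits in-order into left and right subtrees.
Root 26: left subtree has 7 nodes {39, 7, 38, 4, 21, 25, 16}, right has 2 {23, 30}.
  Root 7: left subtree has 1 node {39}, right has 5 {38, 4, 21, 25, 16}.
    Root 21: left subtree has 2 nodes {38, 4}, right has 2 {25, 16}.
      Root 38: left subtree has 0 nodes { }, right has 1 {4}.
      Root 25: left subtree has 0 nodes { }, right has 1 {16}.
  Root 30: left subtree has 1 node {23}, right has 0 { }.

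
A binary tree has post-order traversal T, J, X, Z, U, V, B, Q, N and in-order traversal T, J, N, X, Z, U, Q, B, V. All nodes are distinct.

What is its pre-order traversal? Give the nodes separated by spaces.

The last element of post-order is the root; it splits in-order into left and right subtrees.
Root N: left subtree has 2 nodes {T, J}, right has 6 {X, Z, U, Q, B, V}.
  Root J: left subtree has 1 node {T}, right has 0 { }.
  Root Q: left subtree has 3 nodes {X, Z, U}, right has 2 {B, V}.
    Root U: left subtree has 2 nodes {X, Z}, right has 0 { }.
      Root Z: left subtree has 1 node {X}, right has 0 { }.
    Root B: left subtree has 0 nodes { }, right has 1 {V}.

N J T Q U Z X B V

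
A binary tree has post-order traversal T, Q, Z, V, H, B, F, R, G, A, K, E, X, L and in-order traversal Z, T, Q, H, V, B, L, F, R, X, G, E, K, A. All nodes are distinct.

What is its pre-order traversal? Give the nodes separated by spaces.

The last element of post-order is the root; it splits in-order into left and right subtrees.
Root L: left subtree has 6 nodes {Z, T, Q, H, V, B}, right has 7 {F, R, X, G, E, K, A}.
  Root B: left subtree has 5 nodes {Z, T, Q, H, V}, right has 0 { }.
    Root H: left subtree has 3 nodes {Z, T, Q}, right has 1 {V}.
      Root Z: left subtree has 0 nodes { }, right has 2 {T, Q}.
        Root Q: left subtree has 1 node {T}, right has 0 { }.
  Root X: left subtree has 2 nodes {F, R}, right has 4 {G, E, K, A}.
    Root R: left subtree has 1 node {F}, right has 0 { }.
    Root E: left subtree has 1 node {G}, right has 2 {K, A}.
      Root K: left subtree has 0 nodes { }, right has 1 {A}.

L B H Z Q T V X R F E G K A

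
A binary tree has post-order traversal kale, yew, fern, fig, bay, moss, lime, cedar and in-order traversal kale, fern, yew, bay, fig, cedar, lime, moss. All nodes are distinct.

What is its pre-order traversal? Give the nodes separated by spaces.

The last element of post-order is the root; it splits in-order into left and right subtrees.
Root cedar: left subtree has 5 nodes {kale, fern, yew, bay, fig}, right has 2 {lime, moss}.
  Root bay: left subtree has 3 nodes {kale, fern, yew}, right has 1 {fig}.
    Root fern: left subtree has 1 node {kale}, right has 1 {yew}.
  Root lime: left subtree has 0 nodes { }, right has 1 {moss}.

cedar bay fern kale yew fig lime moss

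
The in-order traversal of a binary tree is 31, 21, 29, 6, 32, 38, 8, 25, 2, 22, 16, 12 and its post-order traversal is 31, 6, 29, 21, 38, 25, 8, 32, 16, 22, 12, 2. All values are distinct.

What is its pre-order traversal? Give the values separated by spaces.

The last element of post-order is the root; it splits in-order into left and right subtrees.
Root 2: left subtree has 8 nodes {31, 21, 29, 6, 32, 38, 8, 25}, right has 3 {22, 16, 12}.
  Root 32: left subtree has 4 nodes {31, 21, 29, 6}, right has 3 {38, 8, 25}.
    Root 21: left subtree has 1 node {31}, right has 2 {29, 6}.
      Root 29: left subtree has 0 nodes { }, right has 1 {6}.
    Root 8: left subtree has 1 node {38}, right has 1 {25}.
  Root 12: left subtree has 2 nodes {22, 16}, right has 0 { }.
    Root 22: left subtree has 0 nodes { }, right has 1 {16}.

2 32 21 31 29 6 8 38 25 12 22 16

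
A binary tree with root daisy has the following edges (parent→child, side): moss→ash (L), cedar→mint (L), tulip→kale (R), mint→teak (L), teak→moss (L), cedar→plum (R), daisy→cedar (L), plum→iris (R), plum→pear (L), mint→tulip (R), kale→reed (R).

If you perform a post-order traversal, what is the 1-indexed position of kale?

5

Post-order visits the left subtree, then the right subtree, then the node.
At daisy: go left to cedar.
  At cedar: go left to mint.
    At mint: go left to teak.
      At teak: go left to moss.
        At moss: go left to ash.
          ash is a leaf — visit ash.
        At moss: no right child.
        Visit moss.
      At teak: no right child.
      Visit teak.
    At mint: go right to tulip.
      At tulip: no left child.
      At tulip: go right to kale.
        At kale: no left child.
        At kale: go right to reed.
          reed is a leaf — visit reed.
        Visit kale.
      Visit tulip.
    Visit mint.
  At cedar: go right to plum.
    At plum: go left to pear.
      pear is a leaf — visit pear.
    At plum: go right to iris.
      iris is a leaf — visit iris.
    Visit plum.
  Visit cedar.
At daisy: no right child.
Visit daisy.
Full post-order sequence: ash, moss, teak, reed, kale, tulip, mint, pear, iris, plum, cedar, daisy.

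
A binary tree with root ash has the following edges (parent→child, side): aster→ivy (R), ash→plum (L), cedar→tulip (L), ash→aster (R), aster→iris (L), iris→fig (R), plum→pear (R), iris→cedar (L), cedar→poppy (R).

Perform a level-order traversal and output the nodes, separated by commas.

Level-order visits nodes level by level from the root, left to right within each level.
Level 0: ash
Level 1: plum, aster
Level 2: pear, iris, ivy
Level 3: cedar, fig
Level 4: tulip, poppy

ash, plum, aster, pear, iris, ivy, cedar, fig, tulip, poppy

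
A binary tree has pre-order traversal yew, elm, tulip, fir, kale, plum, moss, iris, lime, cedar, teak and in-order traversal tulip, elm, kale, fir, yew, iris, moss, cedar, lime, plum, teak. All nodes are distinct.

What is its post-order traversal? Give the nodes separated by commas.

tulip, kale, fir, elm, iris, cedar, lime, moss, teak, plum, yew

The first element of pre-order is the root; it splits in-order into left and right subtrees.
Root yew: left subtree has 4 nodes {tulip, elm, kale, fir}, right has 6 {iris, moss, cedar, lime, plum, teak}.
  Root elm: left subtree has 1 node {tulip}, right has 2 {kale, fir}.
    Root fir: left subtree has 1 node {kale}, right has 0 { }.
  Root plum: left subtree has 4 nodes {iris, moss, cedar, lime}, right has 1 {teak}.
    Root moss: left subtree has 1 node {iris}, right has 2 {cedar, lime}.
      Root lime: left subtree has 1 node {cedar}, right has 0 { }.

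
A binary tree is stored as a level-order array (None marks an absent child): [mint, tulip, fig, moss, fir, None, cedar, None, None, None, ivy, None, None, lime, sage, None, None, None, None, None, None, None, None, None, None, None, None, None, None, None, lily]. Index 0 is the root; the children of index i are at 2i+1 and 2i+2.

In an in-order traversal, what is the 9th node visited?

sage

In-order visits the left subtree, then the node, then the right subtree.
At mint: go left to tulip.
  At tulip: go left to moss.
    moss is a leaf — visit moss.
  Visit tulip.
  At tulip: go right to fir.
    At fir: no left child.
    Visit fir.
    At fir: go right to ivy.
      ivy is a leaf — visit ivy.
Visit mint.
At mint: go right to fig.
  At fig: no left child.
  Visit fig.
  At fig: go right to cedar.
    At cedar: go left to lime.
      lime is a leaf — visit lime.
    Visit cedar.
    At cedar: go right to sage.
      At sage: no left child.
      Visit sage.
      At sage: go right to lily.
        lily is a leaf — visit lily.
Full in-order sequence: moss, tulip, fir, ivy, mint, fig, lime, cedar, sage, lily.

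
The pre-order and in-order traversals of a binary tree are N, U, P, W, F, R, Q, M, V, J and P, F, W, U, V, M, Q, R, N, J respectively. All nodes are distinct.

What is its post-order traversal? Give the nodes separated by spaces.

F W P V M Q R U J N

The first element of pre-order is the root; it splits in-order into left and right subtrees.
Root N: left subtree has 8 nodes {P, F, W, U, V, M, Q, R}, right has 1 {J}.
  Root U: left subtree has 3 nodes {P, F, W}, right has 4 {V, M, Q, R}.
    Root P: left subtree has 0 nodes { }, right has 2 {F, W}.
      Root W: left subtree has 1 node {F}, right has 0 { }.
    Root R: left subtree has 3 nodes {V, M, Q}, right has 0 { }.
      Root Q: left subtree has 2 nodes {V, M}, right has 0 { }.
        Root M: left subtree has 1 node {V}, right has 0 { }.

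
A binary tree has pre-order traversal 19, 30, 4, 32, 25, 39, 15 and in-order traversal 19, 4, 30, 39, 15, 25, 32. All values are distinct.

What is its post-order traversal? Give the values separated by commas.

The first element of pre-order is the root; it splits in-order into left and right subtrees.
Root 19: left subtree has 0 nodes { }, right has 6 {4, 30, 39, 15, 25, 32}.
  Root 30: left subtree has 1 node {4}, right has 4 {39, 15, 25, 32}.
    Root 32: left subtree has 3 nodes {39, 15, 25}, right has 0 { }.
      Root 25: left subtree has 2 nodes {39, 15}, right has 0 { }.
        Root 39: left subtree has 0 nodes { }, right has 1 {15}.

4, 15, 39, 25, 32, 30, 19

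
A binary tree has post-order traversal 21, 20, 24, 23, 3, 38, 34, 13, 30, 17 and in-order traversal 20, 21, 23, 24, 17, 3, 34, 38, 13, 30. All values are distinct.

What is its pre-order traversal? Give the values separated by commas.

The last element of post-order is the root; it splits in-order into left and right subtrees.
Root 17: left subtree has 4 nodes {20, 21, 23, 24}, right has 5 {3, 34, 38, 13, 30}.
  Root 23: left subtree has 2 nodes {20, 21}, right has 1 {24}.
    Root 20: left subtree has 0 nodes { }, right has 1 {21}.
  Root 30: left subtree has 4 nodes {3, 34, 38, 13}, right has 0 { }.
    Root 13: left subtree has 3 nodes {3, 34, 38}, right has 0 { }.
      Root 34: left subtree has 1 node {3}, right has 1 {38}.

17, 23, 20, 21, 24, 30, 13, 34, 3, 38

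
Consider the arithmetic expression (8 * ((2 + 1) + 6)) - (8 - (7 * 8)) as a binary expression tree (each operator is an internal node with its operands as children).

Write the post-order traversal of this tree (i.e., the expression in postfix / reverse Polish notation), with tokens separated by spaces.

Post-order on an expression tree gives postfix notation: for each operator, emit left operand, right operand, then the operator.

8 2 1 + 6 + * 8 7 8 * - -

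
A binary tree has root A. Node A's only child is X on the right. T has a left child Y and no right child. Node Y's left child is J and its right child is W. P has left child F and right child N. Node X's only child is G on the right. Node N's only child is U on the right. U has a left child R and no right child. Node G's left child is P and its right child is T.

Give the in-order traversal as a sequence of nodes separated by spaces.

In-order visits the left subtree, then the node, then the right subtree.
At A: no left child.
Visit A.
At A: go right to X.
  At X: no left child.
  Visit X.
  At X: go right to G.
    At G: go left to P.
      At P: go left to F.
        F is a leaf — visit F.
      Visit P.
      At P: go right to N.
        At N: no left child.
        Visit N.
        At N: go right to U.
          At U: go left to R.
            R is a leaf — visit R.
          Visit U.
          At U: no right child.
    Visit G.
    At G: go right to T.
      At T: go left to Y.
        At Y: go left to J.
          J is a leaf — visit J.
        Visit Y.
        At Y: go right to W.
          W is a leaf — visit W.
      Visit T.
      At T: no right child.

A X F P N R U G J Y W T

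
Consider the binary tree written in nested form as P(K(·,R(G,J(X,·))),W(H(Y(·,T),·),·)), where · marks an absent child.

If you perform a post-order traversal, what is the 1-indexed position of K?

5

Post-order visits the left subtree, then the right subtree, then the node.
At P: go left to K.
  At K: no left child.
  At K: go right to R.
    At R: go left to G.
      G is a leaf — visit G.
    At R: go right to J.
      At J: go left to X.
        X is a leaf — visit X.
      At J: no right child.
      Visit J.
    Visit R.
  Visit K.
At P: go right to W.
  At W: go left to H.
    At H: go left to Y.
      At Y: no left child.
      At Y: go right to T.
        T is a leaf — visit T.
      Visit Y.
    At H: no right child.
    Visit H.
  At W: no right child.
  Visit W.
Visit P.
Full post-order sequence: G, X, J, R, K, T, Y, H, W, P.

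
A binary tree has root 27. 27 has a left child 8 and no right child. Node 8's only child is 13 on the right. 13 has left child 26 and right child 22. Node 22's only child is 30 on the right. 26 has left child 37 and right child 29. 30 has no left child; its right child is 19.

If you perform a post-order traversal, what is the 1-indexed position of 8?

Post-order visits the left subtree, then the right subtree, then the node.
At 27: go left to 8.
  At 8: no left child.
  At 8: go right to 13.
    At 13: go left to 26.
      At 26: go left to 37.
        37 is a leaf — visit 37.
      At 26: go right to 29.
        29 is a leaf — visit 29.
      Visit 26.
    At 13: go right to 22.
      At 22: no left child.
      At 22: go right to 30.
        At 30: no left child.
        At 30: go right to 19.
          19 is a leaf — visit 19.
        Visit 30.
      Visit 22.
    Visit 13.
  Visit 8.
At 27: no right child.
Visit 27.
Full post-order sequence: 37, 29, 26, 19, 30, 22, 13, 8, 27.

8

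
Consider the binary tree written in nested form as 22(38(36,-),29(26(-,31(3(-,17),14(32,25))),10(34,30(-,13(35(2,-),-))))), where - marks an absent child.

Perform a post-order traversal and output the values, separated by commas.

Post-order visits the left subtree, then the right subtree, then the node.
At 22: go left to 38.
  At 38: go left to 36.
    36 is a leaf — visit 36.
  At 38: no right child.
  Visit 38.
At 22: go right to 29.
  At 29: go left to 26.
    At 26: no left child.
    At 26: go right to 31.
      At 31: go left to 3.
        At 3: no left child.
        At 3: go right to 17.
          17 is a leaf — visit 17.
        Visit 3.
      At 31: go right to 14.
        At 14: go left to 32.
          32 is a leaf — visit 32.
        At 14: go right to 25.
          25 is a leaf — visit 25.
        Visit 14.
      Visit 31.
    Visit 26.
  At 29: go right to 10.
    At 10: go left to 34.
      34 is a leaf — visit 34.
    At 10: go right to 30.
      At 30: no left child.
      At 30: go right to 13.
        At 13: go left to 35.
          At 35: go left to 2.
            2 is a leaf — visit 2.
          At 35: no right child.
          Visit 35.
        At 13: no right child.
        Visit 13.
      Visit 30.
    Visit 10.
  Visit 29.
Visit 22.

36, 38, 17, 3, 32, 25, 14, 31, 26, 34, 2, 35, 13, 30, 10, 29, 22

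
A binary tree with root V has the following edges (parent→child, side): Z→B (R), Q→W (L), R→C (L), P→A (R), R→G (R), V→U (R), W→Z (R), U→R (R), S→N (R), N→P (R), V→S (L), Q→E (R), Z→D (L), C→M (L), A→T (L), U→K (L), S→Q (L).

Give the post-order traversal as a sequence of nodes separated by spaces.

D B Z W E Q T A P N S K M C G R U V

Post-order visits the left subtree, then the right subtree, then the node.
At V: go left to S.
  At S: go left to Q.
    At Q: go left to W.
      At W: no left child.
      At W: go right to Z.
        At Z: go left to D.
          D is a leaf — visit D.
        At Z: go right to B.
          B is a leaf — visit B.
        Visit Z.
      Visit W.
    At Q: go right to E.
      E is a leaf — visit E.
    Visit Q.
  At S: go right to N.
    At N: no left child.
    At N: go right to P.
      At P: no left child.
      At P: go right to A.
        At A: go left to T.
          T is a leaf — visit T.
        At A: no right child.
        Visit A.
      Visit P.
    Visit N.
  Visit S.
At V: go right to U.
  At U: go left to K.
    K is a leaf — visit K.
  At U: go right to R.
    At R: go left to C.
      At C: go left to M.
        M is a leaf — visit M.
      At C: no right child.
      Visit C.
    At R: go right to G.
      G is a leaf — visit G.
    Visit R.
  Visit U.
Visit V.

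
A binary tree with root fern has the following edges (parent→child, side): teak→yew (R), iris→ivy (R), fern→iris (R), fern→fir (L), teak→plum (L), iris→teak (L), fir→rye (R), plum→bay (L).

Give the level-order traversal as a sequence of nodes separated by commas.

Level-order visits nodes level by level from the root, left to right within each level.
Level 0: fern
Level 1: fir, iris
Level 2: rye, teak, ivy
Level 3: plum, yew
Level 4: bay

fern, fir, iris, rye, teak, ivy, plum, yew, bay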